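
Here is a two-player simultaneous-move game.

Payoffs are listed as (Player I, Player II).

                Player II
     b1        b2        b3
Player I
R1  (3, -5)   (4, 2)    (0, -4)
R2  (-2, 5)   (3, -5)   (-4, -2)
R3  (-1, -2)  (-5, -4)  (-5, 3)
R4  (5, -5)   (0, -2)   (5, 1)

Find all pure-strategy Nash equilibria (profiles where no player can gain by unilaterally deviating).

(R1, b1): Player I can switch to R4 (3 → 5). Not NE.
(R1, b2): Player I gets 4, best alternative 3; Player II gets 2, best alternative -4. No profitable deviation — NE.
(R1, b3): Player I can switch to R4 (0 → 5). Not NE.
(R2, b1): Player I can switch to R1 (-2 → 3). Not NE.
(R2, b2): Player I can switch to R1 (3 → 4). Not NE.
(R2, b3): Player I can switch to R1 (-4 → 0). Not NE.
(R3, b1): Player I can switch to R1 (-1 → 3). Not NE.
(R3, b2): Player I can switch to R1 (-5 → 4). Not NE.
(R3, b3): Player I can switch to R1 (-5 → 0). Not NE.
(R4, b3): Player I gets 5, best alternative 0; Player II gets 1, best alternative -2. No profitable deviation — NE.
(The remaining 2 profiles each have a profitable deviation by the same check.)

(R1, b2); (R4, b3)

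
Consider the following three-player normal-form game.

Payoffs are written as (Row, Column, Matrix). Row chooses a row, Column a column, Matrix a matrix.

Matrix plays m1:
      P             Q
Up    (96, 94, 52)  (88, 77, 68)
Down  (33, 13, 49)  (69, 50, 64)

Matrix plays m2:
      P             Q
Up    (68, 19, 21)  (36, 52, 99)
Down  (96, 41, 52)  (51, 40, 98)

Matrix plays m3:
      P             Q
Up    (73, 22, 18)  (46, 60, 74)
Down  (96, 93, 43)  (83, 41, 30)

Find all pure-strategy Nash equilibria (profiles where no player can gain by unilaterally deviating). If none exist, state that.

Row against (P, m1): payoffs 96, 33 → best response Up.
Row against (P, m2): payoffs 68, 96 → best response Down.
Row against (P, m3): payoffs 73, 96 → best response Down.
Row against (Q, m1): payoffs 88, 69 → best response Up.
Row against (Q, m2): payoffs 36, 51 → best response Down.
Row against (Q, m3): payoffs 46, 83 → best response Down.
Column against (Up, m1): payoffs 94, 77 → best response P.
Column against (Up, m2): payoffs 19, 52 → best response Q.
Column against (Up, m3): payoffs 22, 60 → best response Q.
Column against (Down, m1): payoffs 13, 50 → best response Q.
Column against (Down, m2): payoffs 41, 40 → best response P.
Column against (Down, m3): payoffs 93, 41 → best response P.
Matrix against (Up, P): payoffs 52, 21, 18 → best response m1.
Matrix against (Up, Q): payoffs 68, 99, 74 → best response m2.
Matrix against (Down, P): payoffs 49, 52, 43 → best response m2.
Matrix against (Down, Q): payoffs 64, 98, 30 → best response m2.
Mutual best responses: (Up, P, m1); (Down, P, m2).

The pure Nash equilibria are (Up, P, m1); (Down, P, m2).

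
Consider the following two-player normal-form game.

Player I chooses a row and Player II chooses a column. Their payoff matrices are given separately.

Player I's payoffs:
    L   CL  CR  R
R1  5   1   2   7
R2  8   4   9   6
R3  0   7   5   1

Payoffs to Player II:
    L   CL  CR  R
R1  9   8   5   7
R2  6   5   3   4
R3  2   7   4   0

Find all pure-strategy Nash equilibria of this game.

Player I against L: payoffs 5, 8, 0 → best response R2.
Player I against CL: payoffs 1, 4, 7 → best response R3.
Player I against CR: payoffs 2, 9, 5 → best response R2.
Player I against R: payoffs 7, 6, 1 → best response R1.
Player II against R1: payoffs 9, 8, 5, 7 → best response L.
Player II against R2: payoffs 6, 5, 3, 4 → best response L.
Player II against R3: payoffs 2, 7, 4, 0 → best response CL.
Mutual best responses: (R2, L); (R3, CL).

The pure Nash equilibria are (R2, L), (R3, CL).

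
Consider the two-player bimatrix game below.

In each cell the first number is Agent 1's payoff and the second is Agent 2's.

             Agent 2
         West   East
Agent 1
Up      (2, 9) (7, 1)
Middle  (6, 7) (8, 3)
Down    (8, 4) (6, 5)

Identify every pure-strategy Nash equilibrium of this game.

none

Mark each player's best response to every combination of opponents' strategies; a profile where every player is best-responding is a pure Nash equilibrium.
Agent 1 against West: payoffs 2, 6, 8 → best response Down.
Agent 1 against East: payoffs 7, 8, 6 → best response Middle.
Agent 2 against Up: payoffs 9, 1 → best response West.
Agent 2 against Middle: payoffs 7, 3 → best response West.
Agent 2 against Down: payoffs 4, 5 → best response East.
No profile is a mutual best response for all players.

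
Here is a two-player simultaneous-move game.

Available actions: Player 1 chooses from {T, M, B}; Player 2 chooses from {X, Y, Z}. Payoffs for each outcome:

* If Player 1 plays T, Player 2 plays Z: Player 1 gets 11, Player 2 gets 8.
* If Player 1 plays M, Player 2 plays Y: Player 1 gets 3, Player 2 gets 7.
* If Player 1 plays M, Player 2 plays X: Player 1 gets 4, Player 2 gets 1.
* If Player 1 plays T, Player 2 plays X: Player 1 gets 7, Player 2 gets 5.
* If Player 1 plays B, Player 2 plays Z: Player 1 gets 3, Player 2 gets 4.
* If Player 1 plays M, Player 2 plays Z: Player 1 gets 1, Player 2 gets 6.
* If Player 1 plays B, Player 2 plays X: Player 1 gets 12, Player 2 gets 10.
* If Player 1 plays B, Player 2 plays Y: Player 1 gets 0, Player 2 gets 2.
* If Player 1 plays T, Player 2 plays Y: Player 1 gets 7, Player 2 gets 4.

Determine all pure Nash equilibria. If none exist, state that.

(T, X): Player 1 can switch to B (7 → 12). Not NE.
(T, Y): Player 2 can switch to X (4 → 5). Not NE.
(T, Z): Player 1 gets 11, best alternative 3; Player 2 gets 8, best alternative 5. No profitable deviation — NE.
(M, X): Player 1 can switch to T (4 → 7). Not NE.
(M, Y): Player 1 can switch to T (3 → 7). Not NE.
(M, Z): Player 1 can switch to T (1 → 11). Not NE.
(B, X): Player 1 gets 12, best alternative 7; Player 2 gets 10, best alternative 4. No profitable deviation — NE.
(B, Y): Player 1 can switch to T (0 → 7). Not NE.
(The remaining 1 profile has a profitable deviation by the same check.)

(T, Z) and (B, X)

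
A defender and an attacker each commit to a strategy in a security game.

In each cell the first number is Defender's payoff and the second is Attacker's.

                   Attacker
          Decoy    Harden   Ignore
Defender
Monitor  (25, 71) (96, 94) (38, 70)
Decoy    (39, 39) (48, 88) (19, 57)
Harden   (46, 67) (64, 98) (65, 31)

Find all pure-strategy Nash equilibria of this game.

The unique pure-strategy Nash equilibrium is (Monitor, Harden).

For each player, find the best response to each opponent profile; mutual best responses are the pure NE.
Defender against Decoy: payoffs 25, 39, 46 → best response Harden.
Defender against Harden: payoffs 96, 48, 64 → best response Monitor.
Defender against Ignore: payoffs 38, 19, 65 → best response Harden.
Attacker against Monitor: payoffs 71, 94, 70 → best response Harden.
Attacker against Decoy: payoffs 39, 88, 57 → best response Harden.
Attacker against Harden: payoffs 67, 98, 31 → best response Harden.
Mutual best responses: (Monitor, Harden).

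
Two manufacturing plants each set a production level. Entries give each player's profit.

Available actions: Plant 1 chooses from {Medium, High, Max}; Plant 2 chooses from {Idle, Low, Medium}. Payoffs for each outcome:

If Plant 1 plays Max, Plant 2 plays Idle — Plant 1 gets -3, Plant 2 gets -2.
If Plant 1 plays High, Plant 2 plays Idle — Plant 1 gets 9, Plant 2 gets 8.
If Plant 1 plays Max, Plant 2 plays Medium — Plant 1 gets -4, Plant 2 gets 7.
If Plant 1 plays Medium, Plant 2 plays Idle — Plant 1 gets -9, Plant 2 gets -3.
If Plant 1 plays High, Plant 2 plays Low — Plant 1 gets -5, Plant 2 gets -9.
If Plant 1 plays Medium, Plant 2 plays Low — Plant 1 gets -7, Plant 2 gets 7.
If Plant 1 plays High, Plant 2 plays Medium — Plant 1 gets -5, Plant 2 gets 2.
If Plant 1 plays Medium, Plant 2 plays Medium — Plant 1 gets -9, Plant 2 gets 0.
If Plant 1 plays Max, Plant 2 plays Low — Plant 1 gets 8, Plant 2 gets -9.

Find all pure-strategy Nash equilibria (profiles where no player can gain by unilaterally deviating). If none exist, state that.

The pure Nash equilibria are (High, Idle), (Max, Medium).

Plant 1 against Idle: payoffs -9, 9, -3 → best response High.
Plant 1 against Low: payoffs -7, -5, 8 → best response Max.
Plant 1 against Medium: payoffs -9, -5, -4 → best response Max.
Plant 2 against Medium: payoffs -3, 7, 0 → best response Low.
Plant 2 against High: payoffs 8, -9, 2 → best response Idle.
Plant 2 against Max: payoffs -2, -9, 7 → best response Medium.
Mutual best responses: (High, Idle); (Max, Medium).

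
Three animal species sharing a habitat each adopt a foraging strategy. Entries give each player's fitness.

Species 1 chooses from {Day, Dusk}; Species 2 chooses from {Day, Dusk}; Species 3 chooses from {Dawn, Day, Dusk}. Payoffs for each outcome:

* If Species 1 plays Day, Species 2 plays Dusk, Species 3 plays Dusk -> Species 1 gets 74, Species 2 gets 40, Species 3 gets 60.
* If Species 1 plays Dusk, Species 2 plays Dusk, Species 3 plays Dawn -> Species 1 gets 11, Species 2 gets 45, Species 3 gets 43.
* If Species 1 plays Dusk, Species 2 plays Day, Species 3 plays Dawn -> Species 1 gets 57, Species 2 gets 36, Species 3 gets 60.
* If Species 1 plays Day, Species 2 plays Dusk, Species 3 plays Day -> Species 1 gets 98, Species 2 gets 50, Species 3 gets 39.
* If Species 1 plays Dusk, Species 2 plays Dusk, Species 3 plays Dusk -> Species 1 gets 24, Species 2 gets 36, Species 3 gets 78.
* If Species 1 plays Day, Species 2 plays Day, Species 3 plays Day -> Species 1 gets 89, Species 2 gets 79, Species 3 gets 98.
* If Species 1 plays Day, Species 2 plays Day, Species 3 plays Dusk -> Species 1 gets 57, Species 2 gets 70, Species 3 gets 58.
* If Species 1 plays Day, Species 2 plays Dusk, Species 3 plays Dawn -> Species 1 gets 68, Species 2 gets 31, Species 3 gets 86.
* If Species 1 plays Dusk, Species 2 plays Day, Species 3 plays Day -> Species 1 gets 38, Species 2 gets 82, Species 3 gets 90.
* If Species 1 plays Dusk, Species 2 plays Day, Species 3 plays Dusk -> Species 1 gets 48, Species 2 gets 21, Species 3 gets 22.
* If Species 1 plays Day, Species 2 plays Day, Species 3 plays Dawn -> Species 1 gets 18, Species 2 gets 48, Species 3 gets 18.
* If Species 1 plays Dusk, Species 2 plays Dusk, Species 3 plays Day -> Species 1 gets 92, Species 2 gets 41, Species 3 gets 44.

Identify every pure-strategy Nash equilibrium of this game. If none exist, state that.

For each player, find the best response to each opponent profile; mutual best responses are the pure NE.
Species 1 against (Day, Dawn): payoffs 18, 57 → best response Dusk.
Species 1 against (Day, Day): payoffs 89, 38 → best response Day.
Species 1 against (Day, Dusk): payoffs 57, 48 → best response Day.
Species 1 against (Dusk, Dawn): payoffs 68, 11 → best response Day.
Species 1 against (Dusk, Day): payoffs 98, 92 → best response Day.
Species 1 against (Dusk, Dusk): payoffs 74, 24 → best response Day.
Species 2 against (Day, Dawn): payoffs 48, 31 → best response Day.
Species 2 against (Day, Day): payoffs 79, 50 → best response Day.
Species 2 against (Day, Dusk): payoffs 70, 40 → best response Day.
Species 2 against (Dusk, Dawn): payoffs 36, 45 → best response Dusk.
Species 2 against (Dusk, Day): payoffs 82, 41 → best response Day.
Species 2 against (Dusk, Dusk): payoffs 21, 36 → best response Dusk.
Species 3 against (Day, Day): payoffs 18, 98, 58 → best response Day.
Species 3 against (Day, Dusk): payoffs 86, 39, 60 → best response Dawn.
Species 3 against (Dusk, Day): payoffs 60, 90, 22 → best response Day.
Species 3 against (Dusk, Dusk): payoffs 43, 44, 78 → best response Dusk.
Mutual best responses: (Day, Day, Day).

Pure NE: (Day, Day, Day)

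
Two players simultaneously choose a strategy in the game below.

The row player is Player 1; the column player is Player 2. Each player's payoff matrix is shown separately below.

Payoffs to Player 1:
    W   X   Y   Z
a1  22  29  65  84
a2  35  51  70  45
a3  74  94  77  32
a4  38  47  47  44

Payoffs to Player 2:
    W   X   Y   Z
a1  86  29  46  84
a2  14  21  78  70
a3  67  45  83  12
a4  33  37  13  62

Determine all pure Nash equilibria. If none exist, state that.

(a3, Y)

(a1, W): Player 1 can switch to a2 (22 → 35). Not NE.
(a1, X): Player 1 can switch to a2 (29 → 51). Not NE.
(a1, Y): Player 1 can switch to a2 (65 → 70). Not NE.
(a1, Z): Player 2 can switch to W (84 → 86). Not NE.
(a2, W): Player 1 can switch to a3 (35 → 74). Not NE.
(a2, X): Player 1 can switch to a3 (51 → 94). Not NE.
(a2, Y): Player 1 can switch to a3 (70 → 77). Not NE.
(a2, Z): Player 1 can switch to a1 (45 → 84). Not NE.
(a3, W): Player 2 can switch to Y (67 → 83). Not NE.
(a3, X): Player 2 can switch to W (45 → 67). Not NE.
(a3, Y): Player 1 gets 77, best alternative 70; Player 2 gets 83, best alternative 67. No profitable deviation — NE.
(a3, Z): Player 1 can switch to a1 (32 → 84). Not NE.
(a4, W): Player 1 can switch to a3 (38 → 74). Not NE.
(The remaining 3 profiles each have a profitable deviation by the same check.)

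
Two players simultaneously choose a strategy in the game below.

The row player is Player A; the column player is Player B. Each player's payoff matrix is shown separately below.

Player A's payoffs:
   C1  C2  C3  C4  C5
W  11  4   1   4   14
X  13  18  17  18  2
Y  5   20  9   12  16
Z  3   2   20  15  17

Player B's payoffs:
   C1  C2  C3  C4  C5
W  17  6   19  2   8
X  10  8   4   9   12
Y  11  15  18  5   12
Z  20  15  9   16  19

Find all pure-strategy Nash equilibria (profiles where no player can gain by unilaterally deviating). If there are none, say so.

(W, C1): Player A can switch to X (11 → 13). Not NE.
(W, C2): Player A can switch to X (4 → 18). Not NE.
(W, C3): Player A can switch to X (1 → 17). Not NE.
(W, C4): Player A can switch to X (4 → 18). Not NE.
(W, C5): Player A can switch to Y (14 → 16). Not NE.
(X, C1): Player B can switch to C5 (10 → 12). Not NE.
(X, C2): Player A can switch to Y (18 → 20). Not NE.
(X, C3): Player A can switch to Z (17 → 20). Not NE.
(The remaining 12 profiles each have a profitable deviation by the same check.)

This game has no pure Nash equilibrium.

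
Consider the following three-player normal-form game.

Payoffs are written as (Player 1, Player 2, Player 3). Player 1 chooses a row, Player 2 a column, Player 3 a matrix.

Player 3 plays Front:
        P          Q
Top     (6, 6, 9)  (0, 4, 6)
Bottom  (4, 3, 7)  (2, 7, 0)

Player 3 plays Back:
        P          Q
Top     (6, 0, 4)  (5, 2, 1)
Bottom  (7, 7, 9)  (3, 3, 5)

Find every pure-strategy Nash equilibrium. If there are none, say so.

Pure-strategy Nash equilibria: (Top, P, Front), (Bottom, P, Back)

For each player, find the best response to each opponent profile; mutual best responses are the pure NE.
Player 1 against (P, Front): payoffs 6, 4 → best response Top.
Player 1 against (P, Back): payoffs 6, 7 → best response Bottom.
Player 1 against (Q, Front): payoffs 0, 2 → best response Bottom.
Player 1 against (Q, Back): payoffs 5, 3 → best response Top.
Player 2 against (Top, Front): payoffs 6, 4 → best response P.
Player 2 against (Top, Back): payoffs 0, 2 → best response Q.
Player 2 against (Bottom, Front): payoffs 3, 7 → best response Q.
Player 2 against (Bottom, Back): payoffs 7, 3 → best response P.
Player 3 against (Top, P): payoffs 9, 4 → best response Front.
Player 3 against (Top, Q): payoffs 6, 1 → best response Front.
Player 3 against (Bottom, P): payoffs 7, 9 → best response Back.
Player 3 against (Bottom, Q): payoffs 0, 5 → best response Back.
Mutual best responses: (Top, P, Front); (Bottom, P, Back).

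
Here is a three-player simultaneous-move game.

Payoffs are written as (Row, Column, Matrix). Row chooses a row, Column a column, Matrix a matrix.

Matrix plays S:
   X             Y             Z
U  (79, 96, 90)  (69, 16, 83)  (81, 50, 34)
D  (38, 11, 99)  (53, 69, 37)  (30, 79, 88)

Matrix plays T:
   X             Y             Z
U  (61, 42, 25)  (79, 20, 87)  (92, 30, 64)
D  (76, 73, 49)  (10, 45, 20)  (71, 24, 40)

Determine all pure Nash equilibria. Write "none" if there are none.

Check each profile: it is a Nash equilibrium iff no player can strictly gain by switching unilaterally.
(U, X, S): Row gets 79, best alternative 38; Column gets 96, best alternative 50; Matrix gets 90, best alternative 25. No profitable deviation — NE.
(U, X, T): Row can switch to D (61 → 76). Not NE.
(U, Y, S): Column can switch to X (16 → 96). Not NE.
(U, Y, T): Column can switch to X (20 → 42). Not NE.
(U, Z, S): Column can switch to X (50 → 96). Not NE.
(U, Z, T): Column can switch to X (30 → 42). Not NE.
(D, X, S): Row can switch to U (38 → 79). Not NE.
(The remaining 5 profiles each have a profitable deviation by the same check.)

Pure NE: (U, X, S)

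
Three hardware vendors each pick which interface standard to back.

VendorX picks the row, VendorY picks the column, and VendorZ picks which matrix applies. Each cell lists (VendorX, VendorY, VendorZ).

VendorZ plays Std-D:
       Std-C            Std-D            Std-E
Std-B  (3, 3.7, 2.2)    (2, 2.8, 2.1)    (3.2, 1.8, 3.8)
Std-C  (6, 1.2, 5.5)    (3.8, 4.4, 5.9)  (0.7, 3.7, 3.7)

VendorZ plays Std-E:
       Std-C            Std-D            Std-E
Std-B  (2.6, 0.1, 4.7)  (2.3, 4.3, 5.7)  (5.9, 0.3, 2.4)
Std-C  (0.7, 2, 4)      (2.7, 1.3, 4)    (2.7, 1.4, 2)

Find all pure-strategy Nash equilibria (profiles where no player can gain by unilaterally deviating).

(Std-B, Std-C, Std-D): VendorX can switch to Std-C (3 → 6). Not NE.
(Std-B, Std-C, Std-E): VendorY can switch to Std-D (0.1 → 4.3). Not NE.
(Std-B, Std-D, Std-D): VendorX can switch to Std-C (2 → 3.8). Not NE.
(Std-B, Std-D, Std-E): VendorX can switch to Std-C (2.3 → 2.7). Not NE.
(Std-B, Std-E, Std-D): VendorY can switch to Std-C (1.8 → 3.7). Not NE.
(Std-B, Std-E, Std-E): VendorY can switch to Std-D (0.3 → 4.3). Not NE.
(Std-C, Std-C, Std-D): VendorY can switch to Std-D (1.2 → 4.4). Not NE.
(Std-C, Std-C, Std-E): VendorX can switch to Std-B (0.7 → 2.6). Not NE.
(Std-C, Std-D, Std-D): VendorX gets 3.8, best alternative 2; VendorY gets 4.4, best alternative 3.7; VendorZ gets 5.9, best alternative 4. No profitable deviation — NE.
(Std-C, Std-D, Std-E): VendorY can switch to Std-C (1.3 → 2). Not NE.
(Std-C, Std-E, Std-D): VendorX can switch to Std-B (0.7 → 3.2). Not NE.
(The remaining 1 profile has a profitable deviation by the same check.)

(Std-C, Std-D, Std-D)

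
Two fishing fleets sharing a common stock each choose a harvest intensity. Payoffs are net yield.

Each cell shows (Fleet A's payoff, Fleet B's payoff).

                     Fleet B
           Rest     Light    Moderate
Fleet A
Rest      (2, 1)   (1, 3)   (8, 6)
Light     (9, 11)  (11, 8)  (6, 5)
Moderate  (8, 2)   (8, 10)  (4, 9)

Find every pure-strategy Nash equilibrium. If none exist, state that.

For each player, find the best response to each opponent profile; mutual best responses are the pure NE.
Fleet A against Rest: payoffs 2, 9, 8 → best response Light.
Fleet A against Light: payoffs 1, 11, 8 → best response Light.
Fleet A against Moderate: payoffs 8, 6, 4 → best response Rest.
Fleet B against Rest: payoffs 1, 3, 6 → best response Moderate.
Fleet B against Light: payoffs 11, 8, 5 → best response Rest.
Fleet B against Moderate: payoffs 2, 10, 9 → best response Light.
Mutual best responses: (Rest, Moderate); (Light, Rest).

Pure-strategy Nash equilibria: (Rest, Moderate), (Light, Rest)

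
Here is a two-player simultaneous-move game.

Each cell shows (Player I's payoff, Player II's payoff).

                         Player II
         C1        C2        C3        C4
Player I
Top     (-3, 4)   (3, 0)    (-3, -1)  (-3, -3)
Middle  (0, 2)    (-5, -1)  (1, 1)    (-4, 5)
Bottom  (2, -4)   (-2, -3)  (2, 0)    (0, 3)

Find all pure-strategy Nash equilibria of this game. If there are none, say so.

(Bottom, C4)

Player I against C1: payoffs -3, 0, 2 → best response Bottom.
Player I against C2: payoffs 3, -5, -2 → best response Top.
Player I against C3: payoffs -3, 1, 2 → best response Bottom.
Player I against C4: payoffs -3, -4, 0 → best response Bottom.
Player II against Top: payoffs 4, 0, -1, -3 → best response C1.
Player II against Middle: payoffs 2, -1, 1, 5 → best response C4.
Player II against Bottom: payoffs -4, -3, 0, 3 → best response C4.
Mutual best responses: (Bottom, C4).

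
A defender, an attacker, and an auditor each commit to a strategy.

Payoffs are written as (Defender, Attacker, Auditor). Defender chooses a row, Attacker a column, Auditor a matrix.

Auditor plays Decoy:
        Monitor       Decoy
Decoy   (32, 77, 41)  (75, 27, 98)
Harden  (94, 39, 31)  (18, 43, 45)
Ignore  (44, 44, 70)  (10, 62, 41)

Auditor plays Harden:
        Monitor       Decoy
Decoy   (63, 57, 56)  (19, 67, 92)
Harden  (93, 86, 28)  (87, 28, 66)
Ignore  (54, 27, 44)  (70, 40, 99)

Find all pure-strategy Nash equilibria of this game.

(Decoy, Monitor, Decoy): Defender can switch to Harden (32 → 94). Not NE.
(Decoy, Monitor, Harden): Defender can switch to Harden (63 → 93). Not NE.
(Decoy, Decoy, Decoy): Attacker can switch to Monitor (27 → 77). Not NE.
(Decoy, Decoy, Harden): Defender can switch to Harden (19 → 87). Not NE.
(Harden, Monitor, Decoy): Attacker can switch to Decoy (39 → 43). Not NE.
(Harden, Monitor, Harden): Auditor can switch to Decoy (28 → 31). Not NE.
(Harden, Decoy, Decoy): Defender can switch to Decoy (18 → 75). Not NE.
(Harden, Decoy, Harden): Attacker can switch to Monitor (28 → 86). Not NE.
(Ignore, Monitor, Decoy): Defender can switch to Harden (44 → 94). Not NE.
(Ignore, Monitor, Harden): Defender can switch to Decoy (54 → 63). Not NE.
(The remaining 2 profiles each have a profitable deviation by the same check.)

This game has no pure Nash equilibrium.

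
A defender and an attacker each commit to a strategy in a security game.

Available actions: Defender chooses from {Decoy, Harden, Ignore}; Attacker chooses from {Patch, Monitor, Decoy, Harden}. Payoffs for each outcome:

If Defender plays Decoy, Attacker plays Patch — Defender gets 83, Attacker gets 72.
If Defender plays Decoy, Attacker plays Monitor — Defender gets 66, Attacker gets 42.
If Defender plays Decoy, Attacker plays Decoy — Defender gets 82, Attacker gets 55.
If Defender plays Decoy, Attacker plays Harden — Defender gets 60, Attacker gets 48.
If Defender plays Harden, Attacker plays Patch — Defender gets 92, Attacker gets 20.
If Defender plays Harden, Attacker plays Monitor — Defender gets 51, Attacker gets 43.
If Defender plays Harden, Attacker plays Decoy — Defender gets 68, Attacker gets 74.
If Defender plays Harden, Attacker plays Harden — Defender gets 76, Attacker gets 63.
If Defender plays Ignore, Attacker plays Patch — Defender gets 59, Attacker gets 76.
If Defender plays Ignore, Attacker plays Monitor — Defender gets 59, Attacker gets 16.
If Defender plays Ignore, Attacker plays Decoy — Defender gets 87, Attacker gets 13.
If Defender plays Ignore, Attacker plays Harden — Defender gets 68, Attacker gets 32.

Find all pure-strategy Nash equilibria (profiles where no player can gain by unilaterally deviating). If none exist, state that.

For each strategy profile, look for a profitable unilateral deviation.
(Decoy, Patch): Defender can switch to Harden (83 → 92). Not NE.
(Decoy, Monitor): Attacker can switch to Patch (42 → 72). Not NE.
(Decoy, Decoy): Defender can switch to Ignore (82 → 87). Not NE.
(Decoy, Harden): Defender can switch to Harden (60 → 76). Not NE.
(Harden, Patch): Attacker can switch to Monitor (20 → 43). Not NE.
(Harden, Monitor): Defender can switch to Decoy (51 → 66). Not NE.
(Harden, Decoy): Defender can switch to Decoy (68 → 82). Not NE.
(Harden, Harden): Attacker can switch to Decoy (63 → 74). Not NE.
(The remaining 4 profiles each have a profitable deviation by the same check.)

There is no pure-strategy Nash equilibrium.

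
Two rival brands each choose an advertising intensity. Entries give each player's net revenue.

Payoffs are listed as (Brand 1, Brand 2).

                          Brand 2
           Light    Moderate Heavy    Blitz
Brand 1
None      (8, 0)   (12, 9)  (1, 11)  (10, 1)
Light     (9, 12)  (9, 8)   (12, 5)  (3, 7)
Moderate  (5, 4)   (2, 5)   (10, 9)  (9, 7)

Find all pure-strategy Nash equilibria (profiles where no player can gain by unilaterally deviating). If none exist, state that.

Check each profile: it is a Nash equilibrium iff no player can strictly gain by switching unilaterally.
(None, Light): Brand 1 can switch to Light (8 → 9). Not NE.
(None, Moderate): Brand 2 can switch to Heavy (9 → 11). Not NE.
(None, Heavy): Brand 1 can switch to Light (1 → 12). Not NE.
(None, Blitz): Brand 2 can switch to Moderate (1 → 9). Not NE.
(Light, Light): Brand 1 gets 9, best alternative 8; Brand 2 gets 12, best alternative 8. No profitable deviation — NE.
(Light, Moderate): Brand 1 can switch to None (9 → 12). Not NE.
(Light, Heavy): Brand 2 can switch to Light (5 → 12). Not NE.
(Light, Blitz): Brand 1 can switch to None (3 → 10). Not NE.
(Moderate, Light): Brand 1 can switch to None (5 → 8). Not NE.
(Moderate, Moderate): Brand 1 can switch to None (2 → 12). Not NE.
(Moderate, Heavy): Brand 1 can switch to Light (10 → 12). Not NE.
(The remaining 1 profile has a profitable deviation by the same check.)

The unique pure-strategy Nash equilibrium is (Light, Light).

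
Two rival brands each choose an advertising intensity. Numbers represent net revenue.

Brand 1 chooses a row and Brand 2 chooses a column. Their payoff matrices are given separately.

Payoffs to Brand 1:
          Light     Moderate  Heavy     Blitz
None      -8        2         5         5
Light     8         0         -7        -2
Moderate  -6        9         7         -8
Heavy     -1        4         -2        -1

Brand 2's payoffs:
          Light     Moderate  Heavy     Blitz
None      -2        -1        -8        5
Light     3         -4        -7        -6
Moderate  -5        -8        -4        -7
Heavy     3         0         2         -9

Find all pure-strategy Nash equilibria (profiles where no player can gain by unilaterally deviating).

Pure-strategy Nash equilibria: (None, Blitz); (Light, Light); (Moderate, Heavy)

Check each profile: it is a Nash equilibrium iff no player can strictly gain by switching unilaterally.
(None, Light): Brand 1 can switch to Light (-8 → 8). Not NE.
(None, Moderate): Brand 1 can switch to Moderate (2 → 9). Not NE.
(None, Heavy): Brand 1 can switch to Moderate (5 → 7). Not NE.
(None, Blitz): Brand 1 gets 5, best alternative -1; Brand 2 gets 5, best alternative -1. No profitable deviation — NE.
(Light, Light): Brand 1 gets 8, best alternative -1; Brand 2 gets 3, best alternative -4. No profitable deviation — NE.
(Light, Moderate): Brand 1 can switch to None (0 → 2). Not NE.
(Light, Heavy): Brand 1 can switch to None (-7 → 5). Not NE.
(Light, Blitz): Brand 1 can switch to None (-2 → 5). Not NE.
(Moderate, Heavy): Brand 1 gets 7, best alternative 5; Brand 2 gets -4, best alternative -5. No profitable deviation — NE.
(The remaining 7 profiles each have a profitable deviation by the same check.)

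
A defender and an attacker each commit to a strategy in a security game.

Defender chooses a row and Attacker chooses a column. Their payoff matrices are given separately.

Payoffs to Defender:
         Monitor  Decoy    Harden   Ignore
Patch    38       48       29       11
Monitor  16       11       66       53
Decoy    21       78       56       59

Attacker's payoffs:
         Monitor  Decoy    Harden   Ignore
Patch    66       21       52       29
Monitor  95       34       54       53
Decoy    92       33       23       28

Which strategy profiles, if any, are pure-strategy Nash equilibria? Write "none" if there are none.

The unique pure-strategy Nash equilibrium is (Patch, Monitor).

Check each profile: it is a Nash equilibrium iff no player can strictly gain by switching unilaterally.
(Patch, Monitor): Defender gets 38, best alternative 21; Attacker gets 66, best alternative 52. No profitable deviation — NE.
(Patch, Decoy): Defender can switch to Decoy (48 → 78). Not NE.
(Patch, Harden): Defender can switch to Monitor (29 → 66). Not NE.
(Patch, Ignore): Defender can switch to Monitor (11 → 53). Not NE.
(Monitor, Monitor): Defender can switch to Patch (16 → 38). Not NE.
(Monitor, Decoy): Defender can switch to Patch (11 → 48). Not NE.
(Monitor, Harden): Attacker can switch to Monitor (54 → 95). Not NE.
(Monitor, Ignore): Defender can switch to Decoy (53 → 59). Not NE.
(Decoy, Monitor): Defender can switch to Patch (21 → 38). Not NE.
(Decoy, Decoy): Attacker can switch to Monitor (33 → 92). Not NE.
(Decoy, Harden): Defender can switch to Monitor (56 → 66). Not NE.
(Decoy, Ignore): Attacker can switch to Monitor (28 → 92). Not NE.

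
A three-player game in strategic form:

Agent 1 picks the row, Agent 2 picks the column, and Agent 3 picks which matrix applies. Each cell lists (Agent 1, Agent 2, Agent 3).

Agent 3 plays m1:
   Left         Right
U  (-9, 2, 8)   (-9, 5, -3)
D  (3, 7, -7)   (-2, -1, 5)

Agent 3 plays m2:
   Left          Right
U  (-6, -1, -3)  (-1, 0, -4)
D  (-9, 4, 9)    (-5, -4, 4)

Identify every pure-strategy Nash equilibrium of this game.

For each player, find the best response to each opponent profile; mutual best responses are the pure NE.
Agent 1 against (Left, m1): payoffs -9, 3 → best response D.
Agent 1 against (Left, m2): payoffs -6, -9 → best response U.
Agent 1 against (Right, m1): payoffs -9, -2 → best response D.
Agent 1 against (Right, m2): payoffs -1, -5 → best response U.
Agent 2 against (U, m1): payoffs 2, 5 → best response Right.
Agent 2 against (U, m2): payoffs -1, 0 → best response Right.
Agent 2 against (D, m1): payoffs 7, -1 → best response Left.
Agent 2 against (D, m2): payoffs 4, -4 → best response Left.
Agent 3 against (U, Left): payoffs 8, -3 → best response m1.
Agent 3 against (U, Right): payoffs -3, -4 → best response m1.
Agent 3 against (D, Left): payoffs -7, 9 → best response m2.
Agent 3 against (D, Right): payoffs 5, 4 → best response m1.
No profile is a mutual best response for all players.

No pure-strategy Nash equilibrium.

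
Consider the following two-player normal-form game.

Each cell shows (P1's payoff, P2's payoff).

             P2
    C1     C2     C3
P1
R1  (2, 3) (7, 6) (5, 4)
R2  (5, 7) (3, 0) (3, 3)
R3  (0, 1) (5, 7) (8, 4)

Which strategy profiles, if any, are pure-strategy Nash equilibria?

Pure-strategy Nash equilibria: (R1, C2), (R2, C1)

P1 against C1: payoffs 2, 5, 0 → best response R2.
P1 against C2: payoffs 7, 3, 5 → best response R1.
P1 against C3: payoffs 5, 3, 8 → best response R3.
P2 against R1: payoffs 3, 6, 4 → best response C2.
P2 against R2: payoffs 7, 0, 3 → best response C1.
P2 against R3: payoffs 1, 7, 4 → best response C2.
Mutual best responses: (R1, C2); (R2, C1).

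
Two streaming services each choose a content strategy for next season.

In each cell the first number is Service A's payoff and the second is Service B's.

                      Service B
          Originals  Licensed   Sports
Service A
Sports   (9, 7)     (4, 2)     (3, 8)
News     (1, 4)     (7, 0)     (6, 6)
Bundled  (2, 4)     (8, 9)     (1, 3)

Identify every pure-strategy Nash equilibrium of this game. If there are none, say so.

The pure Nash equilibria are (News, Sports) and (Bundled, Licensed).

For each strategy profile, look for a profitable unilateral deviation.
(Sports, Originals): Service B can switch to Sports (7 → 8). Not NE.
(Sports, Licensed): Service A can switch to News (4 → 7). Not NE.
(Sports, Sports): Service A can switch to News (3 → 6). Not NE.
(News, Originals): Service A can switch to Sports (1 → 9). Not NE.
(News, Licensed): Service A can switch to Bundled (7 → 8). Not NE.
(News, Sports): Service A gets 6, best alternative 3; Service B gets 6, best alternative 4. No profitable deviation — NE.
(Bundled, Originals): Service A can switch to Sports (2 → 9). Not NE.
(Bundled, Licensed): Service A gets 8, best alternative 7; Service B gets 9, best alternative 4. No profitable deviation — NE.
(Bundled, Sports): Service A can switch to Sports (1 → 3). Not NE.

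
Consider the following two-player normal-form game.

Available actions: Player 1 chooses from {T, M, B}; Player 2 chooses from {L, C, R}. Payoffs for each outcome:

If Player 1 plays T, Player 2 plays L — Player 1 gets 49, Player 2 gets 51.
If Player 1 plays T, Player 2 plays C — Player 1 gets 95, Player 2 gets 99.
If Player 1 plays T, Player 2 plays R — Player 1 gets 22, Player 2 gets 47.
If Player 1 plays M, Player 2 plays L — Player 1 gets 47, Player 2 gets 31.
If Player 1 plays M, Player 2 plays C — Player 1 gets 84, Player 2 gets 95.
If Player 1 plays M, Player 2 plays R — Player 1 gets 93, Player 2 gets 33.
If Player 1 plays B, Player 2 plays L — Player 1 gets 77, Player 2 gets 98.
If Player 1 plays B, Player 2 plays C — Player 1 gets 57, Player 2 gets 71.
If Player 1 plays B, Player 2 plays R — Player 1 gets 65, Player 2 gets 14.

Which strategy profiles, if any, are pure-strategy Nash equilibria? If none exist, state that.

For each player, find the best response to each opponent profile; mutual best responses are the pure NE.
Player 1 against L: payoffs 49, 47, 77 → best response B.
Player 1 against C: payoffs 95, 84, 57 → best response T.
Player 1 against R: payoffs 22, 93, 65 → best response M.
Player 2 against T: payoffs 51, 99, 47 → best response C.
Player 2 against M: payoffs 31, 95, 33 → best response C.
Player 2 against B: payoffs 98, 71, 14 → best response L.
Mutual best responses: (T, C); (B, L).

Pure-strategy Nash equilibria: (T, C), (B, L)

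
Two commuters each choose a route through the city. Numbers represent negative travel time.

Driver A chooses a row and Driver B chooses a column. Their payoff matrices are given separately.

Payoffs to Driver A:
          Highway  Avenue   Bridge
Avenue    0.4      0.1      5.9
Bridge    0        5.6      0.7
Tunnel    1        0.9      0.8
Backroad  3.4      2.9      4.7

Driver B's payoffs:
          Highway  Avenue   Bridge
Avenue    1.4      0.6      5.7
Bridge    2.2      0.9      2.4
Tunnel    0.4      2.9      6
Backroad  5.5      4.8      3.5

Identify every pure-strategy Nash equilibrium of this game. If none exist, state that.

Driver A against Highway: payoffs 0.4, 0, 1, 3.4 → best response Backroad.
Driver A against Avenue: payoffs 0.1, 5.6, 0.9, 2.9 → best response Bridge.
Driver A against Bridge: payoffs 5.9, 0.7, 0.8, 4.7 → best response Avenue.
Driver B against Avenue: payoffs 1.4, 0.6, 5.7 → best response Bridge.
Driver B against Bridge: payoffs 2.2, 0.9, 2.4 → best response Bridge.
Driver B against Tunnel: payoffs 0.4, 2.9, 6 → best response Bridge.
Driver B against Backroad: payoffs 5.5, 4.8, 3.5 → best response Highway.
Mutual best responses: (Avenue, Bridge); (Backroad, Highway).

(Avenue, Bridge); (Backroad, Highway)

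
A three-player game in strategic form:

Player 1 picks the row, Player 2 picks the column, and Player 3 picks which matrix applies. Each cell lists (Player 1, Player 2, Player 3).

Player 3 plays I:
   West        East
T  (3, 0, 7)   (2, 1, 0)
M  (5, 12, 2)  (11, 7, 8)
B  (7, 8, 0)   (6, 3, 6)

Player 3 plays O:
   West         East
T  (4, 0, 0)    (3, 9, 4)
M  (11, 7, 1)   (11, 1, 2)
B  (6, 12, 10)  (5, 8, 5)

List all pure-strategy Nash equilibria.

No pure-strategy Nash equilibrium.

Player 1 against (West, I): payoffs 3, 5, 7 → best response B.
Player 1 against (West, O): payoffs 4, 11, 6 → best response M.
Player 1 against (East, I): payoffs 2, 11, 6 → best response M.
Player 1 against (East, O): payoffs 3, 11, 5 → best response M.
Player 2 against (T, I): payoffs 0, 1 → best response East.
Player 2 against (T, O): payoffs 0, 9 → best response East.
Player 2 against (M, I): payoffs 12, 7 → best response West.
Player 2 against (M, O): payoffs 7, 1 → best response West.
Player 2 against (B, I): payoffs 8, 3 → best response West.
Player 2 against (B, O): payoffs 12, 8 → best response West.
Player 3 against (T, West): payoffs 7, 0 → best response I.
Player 3 against (T, East): payoffs 0, 4 → best response O.
Player 3 against (M, West): payoffs 2, 1 → best response I.
Player 3 against (M, East): payoffs 8, 2 → best response I.
Player 3 against (B, West): payoffs 0, 10 → best response O.
Player 3 against (B, East): payoffs 6, 5 → best response I.
No profile is a mutual best response for all players.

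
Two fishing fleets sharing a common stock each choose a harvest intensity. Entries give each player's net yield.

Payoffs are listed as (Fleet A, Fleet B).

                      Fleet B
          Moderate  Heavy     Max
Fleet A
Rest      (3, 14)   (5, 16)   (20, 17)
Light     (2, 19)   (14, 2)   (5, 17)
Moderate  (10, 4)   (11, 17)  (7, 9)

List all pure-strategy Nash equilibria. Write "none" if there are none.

The unique pure-strategy Nash equilibrium is (Rest, Max).

For each player, find the best response to each opponent profile; mutual best responses are the pure NE.
Fleet A against Moderate: payoffs 3, 2, 10 → best response Moderate.
Fleet A against Heavy: payoffs 5, 14, 11 → best response Light.
Fleet A against Max: payoffs 20, 5, 7 → best response Rest.
Fleet B against Rest: payoffs 14, 16, 17 → best response Max.
Fleet B against Light: payoffs 19, 2, 17 → best response Moderate.
Fleet B against Moderate: payoffs 4, 17, 9 → best response Heavy.
Mutual best responses: (Rest, Max).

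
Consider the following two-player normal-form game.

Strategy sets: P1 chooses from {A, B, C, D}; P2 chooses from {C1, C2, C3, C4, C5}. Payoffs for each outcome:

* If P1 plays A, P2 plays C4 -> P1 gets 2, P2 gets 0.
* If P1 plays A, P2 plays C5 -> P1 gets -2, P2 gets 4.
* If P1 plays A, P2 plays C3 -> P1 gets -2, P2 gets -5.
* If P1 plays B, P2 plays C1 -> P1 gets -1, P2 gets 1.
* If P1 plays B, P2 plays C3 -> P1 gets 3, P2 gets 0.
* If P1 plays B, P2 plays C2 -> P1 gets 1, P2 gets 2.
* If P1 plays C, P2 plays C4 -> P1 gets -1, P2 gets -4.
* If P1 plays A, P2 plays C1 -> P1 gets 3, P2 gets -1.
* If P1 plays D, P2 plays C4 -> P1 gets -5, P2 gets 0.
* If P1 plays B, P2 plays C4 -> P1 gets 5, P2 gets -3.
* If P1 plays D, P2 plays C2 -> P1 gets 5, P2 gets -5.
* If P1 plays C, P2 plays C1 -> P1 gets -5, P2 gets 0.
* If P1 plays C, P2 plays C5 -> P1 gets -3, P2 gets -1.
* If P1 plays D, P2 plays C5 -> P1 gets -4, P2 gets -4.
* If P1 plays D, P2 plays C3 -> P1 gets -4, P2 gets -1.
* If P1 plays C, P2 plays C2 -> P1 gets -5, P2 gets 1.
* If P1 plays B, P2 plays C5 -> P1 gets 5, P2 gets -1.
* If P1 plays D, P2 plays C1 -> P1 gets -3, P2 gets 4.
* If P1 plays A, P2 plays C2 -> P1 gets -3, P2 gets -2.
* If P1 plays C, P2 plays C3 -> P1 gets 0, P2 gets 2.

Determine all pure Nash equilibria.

P1 against C1: payoffs 3, -1, -5, -3 → best response A.
P1 against C2: payoffs -3, 1, -5, 5 → best response D.
P1 against C3: payoffs -2, 3, 0, -4 → best response B.
P1 against C4: payoffs 2, 5, -1, -5 → best response B.
P1 against C5: payoffs -2, 5, -3, -4 → best response B.
P2 against A: payoffs -1, -2, -5, 0, 4 → best response C5.
P2 against B: payoffs 1, 2, 0, -3, -1 → best response C2.
P2 against C: payoffs 0, 1, 2, -4, -1 → best response C3.
P2 against D: payoffs 4, -5, -1, 0, -4 → best response C1.
No profile is a mutual best response for all players.

none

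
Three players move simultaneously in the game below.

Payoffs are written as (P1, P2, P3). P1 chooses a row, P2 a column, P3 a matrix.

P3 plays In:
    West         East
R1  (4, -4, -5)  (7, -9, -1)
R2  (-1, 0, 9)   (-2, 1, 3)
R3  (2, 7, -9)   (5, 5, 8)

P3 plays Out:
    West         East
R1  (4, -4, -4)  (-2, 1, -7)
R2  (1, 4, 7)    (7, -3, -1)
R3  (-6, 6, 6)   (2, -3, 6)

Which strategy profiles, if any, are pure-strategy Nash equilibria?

There is no pure-strategy Nash equilibrium.

P1 against (West, In): payoffs 4, -1, 2 → best response R1.
P1 against (West, Out): payoffs 4, 1, -6 → best response R1.
P1 against (East, In): payoffs 7, -2, 5 → best response R1.
P1 against (East, Out): payoffs -2, 7, 2 → best response R2.
P2 against (R1, In): payoffs -4, -9 → best response West.
P2 against (R1, Out): payoffs -4, 1 → best response East.
P2 against (R2, In): payoffs 0, 1 → best response East.
P2 against (R2, Out): payoffs 4, -3 → best response West.
P2 against (R3, In): payoffs 7, 5 → best response West.
P2 against (R3, Out): payoffs 6, -3 → best response West.
P3 against (R1, West): payoffs -5, -4 → best response Out.
P3 against (R1, East): payoffs -1, -7 → best response In.
P3 against (R2, West): payoffs 9, 7 → best response In.
P3 against (R2, East): payoffs 3, -1 → best response In.
P3 against (R3, West): payoffs -9, 6 → best response Out.
P3 against (R3, East): payoffs 8, 6 → best response In.
No profile is a mutual best response for all players.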